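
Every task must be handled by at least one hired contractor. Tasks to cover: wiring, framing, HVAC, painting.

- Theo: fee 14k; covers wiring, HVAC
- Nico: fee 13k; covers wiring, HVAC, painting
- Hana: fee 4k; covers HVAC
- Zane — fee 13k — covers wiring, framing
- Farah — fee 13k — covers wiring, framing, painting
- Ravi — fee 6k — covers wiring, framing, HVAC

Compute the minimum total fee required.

This is a weighted set-cover instance.
The greedy cost-per-new-task heuristic would pick Ravi and Nico for 19, but a cheaper cover exists.
Choose Hana and Farah: together they cover wiring, framing, HVAC, painting — every task.
Total fee: 4 + 13 = 17.
No cover costs less than 17.

17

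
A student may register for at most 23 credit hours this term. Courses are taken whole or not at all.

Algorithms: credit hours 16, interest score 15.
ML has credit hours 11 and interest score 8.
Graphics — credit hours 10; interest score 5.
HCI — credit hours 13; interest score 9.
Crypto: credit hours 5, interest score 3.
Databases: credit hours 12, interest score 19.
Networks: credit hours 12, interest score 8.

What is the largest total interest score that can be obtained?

27

Crypto + Databases: credit hours 5 + 12 = 17 ≤ 23, interest score 3 + 19 = 22.
Graphics + Databases: credit hours 10 + 12 = 22 ≤ 23, interest score 5 + 19 = 24.
ML + Databases: credit hours 11 + 12 = 23 ≤ 23, interest score 8 + 19 = 27.
Best is ML and Databases with total interest score 27.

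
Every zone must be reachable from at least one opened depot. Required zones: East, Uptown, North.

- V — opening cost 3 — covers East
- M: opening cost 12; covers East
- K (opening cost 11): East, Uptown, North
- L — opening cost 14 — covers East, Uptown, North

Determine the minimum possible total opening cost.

11

The greedy cost-per-new-zone heuristic would pick V and K for 14, but a cheaper cover exists.
K alone covers East, Uptown, North — every zone.
Total opening cost: 11.
No cover costs less than 11.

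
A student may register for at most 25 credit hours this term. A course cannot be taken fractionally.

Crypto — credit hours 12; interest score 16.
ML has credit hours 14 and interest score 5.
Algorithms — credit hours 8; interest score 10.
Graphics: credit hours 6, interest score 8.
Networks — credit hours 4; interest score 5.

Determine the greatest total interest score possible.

31

This is a 0-1 knapsack instance.
Take Crypto, Algorithms, and Networks: credit hours 12 + 8 + 4 = 24 ≤ 25, interest score 16 + 10 + 5 = 31.
No other feasible combination does better.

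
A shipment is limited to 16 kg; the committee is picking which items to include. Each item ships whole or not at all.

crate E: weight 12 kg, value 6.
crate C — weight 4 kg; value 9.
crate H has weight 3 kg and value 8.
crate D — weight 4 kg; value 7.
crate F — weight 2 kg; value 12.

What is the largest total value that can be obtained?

36

crate C + crate H + crate D + crate F: weight 4 + 3 + 4 + 2 = 13 ≤ 16, value 9 + 8 + 7 + 12 = 36.
crate C + crate H + crate F: weight 4 + 3 + 2 = 9 ≤ 16, value 9 + 8 + 12 = 29.
Best is crate C, crate H, crate D, and crate F with total value 36.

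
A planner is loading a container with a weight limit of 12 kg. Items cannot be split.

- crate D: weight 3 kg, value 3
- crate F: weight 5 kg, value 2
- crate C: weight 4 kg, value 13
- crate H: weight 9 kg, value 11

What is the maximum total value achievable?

18

This is an integer program with binary decision variables.
Take crate D, crate F, and crate C: weight 3 + 5 + 4 = 12 ≤ 12, value 3 + 2 + 13 = 18.
No other feasible combination does better.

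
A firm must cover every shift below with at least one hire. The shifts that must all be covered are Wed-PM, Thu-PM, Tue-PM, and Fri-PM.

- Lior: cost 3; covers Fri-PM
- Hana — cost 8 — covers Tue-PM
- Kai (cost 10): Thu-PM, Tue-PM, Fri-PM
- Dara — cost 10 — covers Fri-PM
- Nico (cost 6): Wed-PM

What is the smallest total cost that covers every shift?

This is an integer covering problem.
Choose Kai and Nico: together they cover Wed-PM, Thu-PM, Tue-PM, Fri-PM — every shift.
Total cost: 10 + 6 = 16.

16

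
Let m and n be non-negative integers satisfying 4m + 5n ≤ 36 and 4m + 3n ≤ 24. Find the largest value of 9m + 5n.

54

(m,n)=(6,0) is feasible, giving 54.
(m,n)=(5,1) is feasible, giving 50.
(m,n)=(5,0) is feasible, giving 45.
Maximum is 54 at (m,n)=(6,0).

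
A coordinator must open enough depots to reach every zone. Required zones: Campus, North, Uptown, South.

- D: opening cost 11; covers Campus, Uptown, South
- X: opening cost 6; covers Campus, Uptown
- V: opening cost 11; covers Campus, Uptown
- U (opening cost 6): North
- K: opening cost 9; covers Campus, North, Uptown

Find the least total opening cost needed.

The greedy cost-per-new-zone heuristic would pick X, U, and D for 23, but a cheaper cover exists.
Choose D and U: together they cover Campus, North, Uptown, South — every zone.
Total opening cost: 11 + 6 = 17.
No cover costs less than 17.

17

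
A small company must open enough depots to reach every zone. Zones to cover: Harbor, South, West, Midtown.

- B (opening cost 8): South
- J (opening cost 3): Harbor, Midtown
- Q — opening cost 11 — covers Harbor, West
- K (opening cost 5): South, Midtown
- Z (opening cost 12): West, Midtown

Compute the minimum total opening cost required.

16

The greedy cost-per-new-zone heuristic would pick J, K, and Q for 19, but a cheaper cover exists.
Choose Q and K: together they cover Harbor, South, West, Midtown — every zone.
Total opening cost: 11 + 5 = 16.
No cover costs less than 16.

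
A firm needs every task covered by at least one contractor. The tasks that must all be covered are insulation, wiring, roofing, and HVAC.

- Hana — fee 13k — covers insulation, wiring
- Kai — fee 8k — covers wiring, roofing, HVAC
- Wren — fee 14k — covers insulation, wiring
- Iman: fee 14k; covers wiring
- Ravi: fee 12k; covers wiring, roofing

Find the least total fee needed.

21

Choose Hana and Kai: together they cover insulation, wiring, roofing, HVAC — every task.
Total fee: 13 + 8 = 21.
No cover costs less than 21.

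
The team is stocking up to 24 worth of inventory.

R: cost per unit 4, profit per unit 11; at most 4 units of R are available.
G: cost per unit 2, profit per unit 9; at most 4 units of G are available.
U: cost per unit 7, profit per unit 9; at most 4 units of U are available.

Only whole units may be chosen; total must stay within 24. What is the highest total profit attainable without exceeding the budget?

G has the best ratio (9/2); taking only G gives at most 4×9 = 36 (stopped by the supply cap of 4).
Mixing does better — 4×R and 4×G: cost 24 ≤ 24, profit 4·11 + 4·9 = 80.

80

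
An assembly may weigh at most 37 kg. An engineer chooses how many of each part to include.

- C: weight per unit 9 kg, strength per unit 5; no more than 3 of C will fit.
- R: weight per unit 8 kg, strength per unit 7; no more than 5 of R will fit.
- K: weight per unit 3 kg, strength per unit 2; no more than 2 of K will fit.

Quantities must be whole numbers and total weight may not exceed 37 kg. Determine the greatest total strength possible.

R has the best ratio (7/8); taking only R gives at most 4×7 = 28 (stopped by the weight limit).
Mixing does better — 4×R and 1×K: weight 35 ≤ 37, strength 4·7 + 1·2 = 30.

30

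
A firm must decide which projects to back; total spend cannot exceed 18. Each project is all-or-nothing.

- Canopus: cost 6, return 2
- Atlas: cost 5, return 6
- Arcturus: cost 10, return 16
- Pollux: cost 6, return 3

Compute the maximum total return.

Canopus + Arcturus: cost 6 + 10 = 16 ≤ 18, return 2 + 16 = 18.
Atlas + Arcturus: cost 5 + 10 = 15 ≤ 18, return 6 + 16 = 22.
Arcturus + Pollux: cost 10 + 6 = 16 ≤ 18, return 16 + 3 = 19.
Best is Atlas and Arcturus with total return 22.

22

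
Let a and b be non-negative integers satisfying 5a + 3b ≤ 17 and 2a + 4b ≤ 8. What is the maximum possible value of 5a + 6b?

The continuous relaxation peaks at (3.14, 0.429) with value 18.29; rounding to a feasible lattice point costs some objective.
(a,b)=(2,1): 5·2+3·1=13≤17, 2·2+4·1=8≤8, objective 16.
(a,b)=(3,0): 5·3+3·0=15≤17, 2·3+4·0=6≤8, objective 15.
(a,b)=(1,1): 5·1+3·1=8≤17, 2·1+4·1=6≤8, objective 11.
Maximum is 16 at (a,b)=(2,1).

16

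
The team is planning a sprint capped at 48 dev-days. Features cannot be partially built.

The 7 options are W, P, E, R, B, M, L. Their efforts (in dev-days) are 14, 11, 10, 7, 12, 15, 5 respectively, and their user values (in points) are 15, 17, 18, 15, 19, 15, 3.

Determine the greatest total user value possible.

Take P, E, R, B, and L: effort 11 + 10 + 7 + 12 + 5 = 45 ≤ 48, user value 17 + 18 + 15 + 19 + 3 = 72.
No other feasible combination does better.

72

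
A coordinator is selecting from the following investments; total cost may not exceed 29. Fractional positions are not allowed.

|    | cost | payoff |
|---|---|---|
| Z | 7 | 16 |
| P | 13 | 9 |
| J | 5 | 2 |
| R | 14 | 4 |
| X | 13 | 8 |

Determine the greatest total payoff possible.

Treat it as a binary knapsack problem.
Z + P + J: cost 7 + 13 + 5 = 25 ≤ 29, payoff 16 + 9 + 2 = 27.
Z + J + X: cost 7 + 5 + 13 = 25 ≤ 29, payoff 16 + 2 + 8 = 26.
Best is Z, P, and J with total payoff 27.

27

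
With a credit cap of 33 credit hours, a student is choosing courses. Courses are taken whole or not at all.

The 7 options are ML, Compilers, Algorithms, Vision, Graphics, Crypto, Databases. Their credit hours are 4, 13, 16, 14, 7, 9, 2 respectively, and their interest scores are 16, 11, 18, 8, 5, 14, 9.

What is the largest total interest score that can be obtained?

57

Allowing fractional choices, the relaxed optimum would be about 58.7, but courses are indivisible.
ML + Algorithms + Crypto + Databases: credit hours 4 + 16 + 9 + 2 = 31 ≤ 33, interest score 16 + 18 + 14 + 9 = 57.
ML + Compilers + Crypto + Databases: credit hours 4 + 13 + 9 + 2 = 28 ≤ 33, interest score 16 + 11 + 14 + 9 = 50.
Best is ML, Algorithms, Crypto, and Databases with total interest score 57.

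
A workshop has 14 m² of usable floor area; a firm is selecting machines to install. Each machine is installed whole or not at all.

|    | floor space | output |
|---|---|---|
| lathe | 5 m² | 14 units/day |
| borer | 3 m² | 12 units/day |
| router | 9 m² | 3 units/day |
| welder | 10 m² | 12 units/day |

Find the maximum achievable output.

26

Take lathe and borer: floor space 5 + 3 = 8 ≤ 14, output 14 + 12 = 26.
No other feasible combination does better.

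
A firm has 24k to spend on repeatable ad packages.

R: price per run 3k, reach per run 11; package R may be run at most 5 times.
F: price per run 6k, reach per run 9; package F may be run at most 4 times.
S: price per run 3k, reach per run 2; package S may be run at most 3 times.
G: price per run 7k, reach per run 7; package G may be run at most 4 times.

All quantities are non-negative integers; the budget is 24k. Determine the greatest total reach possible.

66

R has the best ratio (11/3); taking only R gives at most 5×11 = 55 (stopped by the supply cap of 5).
Mixing does better — 5×R, 1×F, and 1×S: price 24 ≤ 24, reach 5·11 + 1·9 + 1·2 = 66.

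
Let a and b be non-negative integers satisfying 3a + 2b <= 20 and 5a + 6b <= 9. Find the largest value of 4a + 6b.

6

The continuous relaxation peaks at (0, 1.5) with value 9.00; rounding to a feasible lattice point costs some objective.
(a,b)=(0,1) is feasible, giving 6.
(a,b)=(1,0) is feasible, giving 4.
Maximum is 6 at (a,b)=(0,1).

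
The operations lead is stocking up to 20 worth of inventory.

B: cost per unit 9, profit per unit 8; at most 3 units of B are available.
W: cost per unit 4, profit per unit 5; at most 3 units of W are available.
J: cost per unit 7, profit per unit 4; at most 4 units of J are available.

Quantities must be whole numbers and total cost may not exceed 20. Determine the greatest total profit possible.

19

This is a bounded integer knapsack.
3×W and 1×J: cost 19 ≤ 20, profit 3·5 + 1·4 = 19.
1×B and 2×W: cost 17 ≤ 20, profit 1·8 + 2·5 = 18.
Best is 19.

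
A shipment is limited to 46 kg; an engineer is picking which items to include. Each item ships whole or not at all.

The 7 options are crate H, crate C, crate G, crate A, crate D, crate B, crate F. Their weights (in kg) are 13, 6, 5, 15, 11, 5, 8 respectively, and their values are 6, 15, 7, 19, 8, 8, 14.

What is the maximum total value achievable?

Allowing fractional choices, the relaxed optimum would be about 68.1, but items are indivisible.
crate C + crate A + crate D + crate B + crate F: weight 6 + 15 + 11 + 5 + 8 = 45 ≤ 46, value 15 + 19 + 8 + 8 + 14 = 64.
crate C + crate G + crate A + crate B + crate F: weight 6 + 5 + 15 + 5 + 8 = 39 ≤ 46, value 15 + 7 + 19 + 8 + 14 = 63.
crate C + crate G + crate A + crate D + crate F: weight 6 + 5 + 15 + 11 + 8 = 45 ≤ 46, value 15 + 7 + 19 + 8 + 14 = 63.
Best is crate C, crate A, crate D, crate B, and crate F with total value 64.

64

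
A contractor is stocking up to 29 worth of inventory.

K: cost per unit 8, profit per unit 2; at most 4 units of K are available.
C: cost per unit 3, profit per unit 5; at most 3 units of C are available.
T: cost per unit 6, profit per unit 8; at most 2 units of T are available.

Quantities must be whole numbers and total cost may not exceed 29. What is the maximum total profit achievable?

33

This is a bounded integer knapsack.
1×K, 3×C, and 2×T: cost 29 ≤ 29, profit 1·2 + 3·5 + 2·8 = 33.
3×C and 2×T: cost 21 ≤ 29, profit 3·5 + 2·8 = 31.
Best is 33.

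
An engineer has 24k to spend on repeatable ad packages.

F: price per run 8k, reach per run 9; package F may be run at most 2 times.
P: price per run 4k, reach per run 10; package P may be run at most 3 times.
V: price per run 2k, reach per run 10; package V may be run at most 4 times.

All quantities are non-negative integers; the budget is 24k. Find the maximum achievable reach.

70

V has the best ratio (10/2); taking only V gives at most 4×10 = 40 (stopped by the supply cap of 4).
Mixing does better — 3×P and 4×V: price 20 ≤ 24, reach 3·10 + 4·10 = 70.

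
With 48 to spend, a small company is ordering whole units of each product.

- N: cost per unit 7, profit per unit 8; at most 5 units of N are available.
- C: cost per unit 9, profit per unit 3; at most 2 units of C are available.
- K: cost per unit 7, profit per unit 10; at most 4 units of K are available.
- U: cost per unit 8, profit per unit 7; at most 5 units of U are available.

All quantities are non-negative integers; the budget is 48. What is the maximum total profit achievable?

56

K has the best ratio (10/7); taking only K gives at most 4×10 = 40 (stopped by the supply cap of 4).
Mixing does better — 2×N and 4×K: cost 42 ≤ 48, profit 2·8 + 4·10 = 56.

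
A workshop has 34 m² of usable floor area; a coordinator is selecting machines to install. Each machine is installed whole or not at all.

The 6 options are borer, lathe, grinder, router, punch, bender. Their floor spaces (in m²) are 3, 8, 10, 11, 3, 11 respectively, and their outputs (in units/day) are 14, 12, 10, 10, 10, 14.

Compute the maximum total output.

Take borer, lathe, punch, and bender: floor space 3 + 8 + 3 + 11 = 25 ≤ 34, output 14 + 12 + 10 + 14 = 50.
No feasible combination exceeds this.

50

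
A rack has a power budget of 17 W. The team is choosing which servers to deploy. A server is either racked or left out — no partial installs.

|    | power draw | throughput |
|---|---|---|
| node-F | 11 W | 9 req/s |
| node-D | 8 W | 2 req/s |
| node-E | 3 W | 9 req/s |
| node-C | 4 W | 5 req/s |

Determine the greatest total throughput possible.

Treat it as a binary knapsack problem.
node-D + node-E + node-C: power draw 8 + 3 + 4 = 15 ≤ 17, throughput 2 + 9 + 5 = 16.
node-E + node-C: power draw 3 + 4 = 7 ≤ 17, throughput 9 + 5 = 14.
node-F + node-E: power draw 11 + 3 = 14 ≤ 17, throughput 9 + 9 = 18.
Best is node-F and node-E with total throughput 18.

18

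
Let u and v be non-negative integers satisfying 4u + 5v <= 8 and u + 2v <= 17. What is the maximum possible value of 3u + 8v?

8

Relaxing integrality, the LP optimum is 12.80 at (u,v) = (0, 1.6), which is not an integer point.
(u,v)=(0,1): 4·0+5·1=5≤8, 1·0+2·1=2≤17, objective 8.
(u,v)=(1,0): 4·1+5·0=4≤8, 1·1+2·0=1≤17, objective 3.
(u,v)=(0,0): 4·0+5·0=0≤8, 1·0+2·0=0≤17, objective 0.
The best lattice point is (0,1), giving 8.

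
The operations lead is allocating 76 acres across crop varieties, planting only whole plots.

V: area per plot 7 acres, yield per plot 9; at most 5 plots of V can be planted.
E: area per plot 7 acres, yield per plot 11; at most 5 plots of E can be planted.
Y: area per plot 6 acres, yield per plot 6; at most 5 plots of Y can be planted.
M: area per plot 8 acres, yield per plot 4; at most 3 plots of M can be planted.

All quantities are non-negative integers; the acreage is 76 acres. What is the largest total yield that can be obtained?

106

E has the best ratio (11/7); taking only E gives at most 5×11 = 55 (stopped by the supply cap of 5).
Mixing does better — 5×V, 5×E, and 1×Y: area 76 ≤ 76, yield 5·9 + 5·11 + 1·6 = 106.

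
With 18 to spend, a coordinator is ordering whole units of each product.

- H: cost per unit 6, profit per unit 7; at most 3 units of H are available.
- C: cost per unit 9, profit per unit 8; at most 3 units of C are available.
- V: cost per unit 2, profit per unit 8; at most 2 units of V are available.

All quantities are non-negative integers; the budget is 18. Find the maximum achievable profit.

30

V has the best ratio (8/2); taking only V gives at most 2×8 = 16 (stopped by the supply cap of 2).
Mixing does better — 2×H and 2×V: cost 16 ≤ 18, profit 2·7 + 2·8 = 30.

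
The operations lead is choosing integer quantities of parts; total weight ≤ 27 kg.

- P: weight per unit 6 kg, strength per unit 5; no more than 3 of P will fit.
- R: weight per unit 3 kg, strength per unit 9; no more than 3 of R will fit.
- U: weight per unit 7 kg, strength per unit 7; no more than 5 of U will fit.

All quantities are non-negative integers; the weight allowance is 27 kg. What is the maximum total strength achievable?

42

This is a bounded integer knapsack.
3×P and 3×R: weight 27 ≤ 27, strength 3·5 + 3·9 = 42.
3×R and 2×U: weight 23 ≤ 27, strength 3·9 + 2·7 = 41.
Best is 42.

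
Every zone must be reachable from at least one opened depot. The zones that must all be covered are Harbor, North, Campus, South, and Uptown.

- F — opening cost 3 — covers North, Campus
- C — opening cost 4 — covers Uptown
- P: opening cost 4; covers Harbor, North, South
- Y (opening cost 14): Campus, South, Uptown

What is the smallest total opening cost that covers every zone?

Choose F, C, and P: together they cover Harbor, North, Campus, South, Uptown — every zone.
Total opening cost: 3 + 4 + 4 = 11.
No cover costs less than 11.

11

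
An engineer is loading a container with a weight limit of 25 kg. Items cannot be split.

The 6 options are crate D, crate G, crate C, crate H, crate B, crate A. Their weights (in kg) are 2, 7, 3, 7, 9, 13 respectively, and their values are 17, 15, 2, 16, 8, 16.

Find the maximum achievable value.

Allowing fractional choices, the relaxed optimum would be about 59.1, but items are indivisible.
crate D + crate G + crate H + crate B: weight 2 + 7 + 7 + 9 = 25 ≤ 25, value 17 + 15 + 16 + 8 = 56.
crate D + crate C + crate H + crate A: weight 2 + 3 + 7 + 13 = 25 ≤ 25, value 17 + 2 + 16 + 16 = 51.
crate D + crate G + crate C + crate H: weight 2 + 7 + 3 + 7 = 19 ≤ 25, value 17 + 15 + 2 + 16 = 50.
Best is crate D, crate G, crate H, and crate B with total value 56.

56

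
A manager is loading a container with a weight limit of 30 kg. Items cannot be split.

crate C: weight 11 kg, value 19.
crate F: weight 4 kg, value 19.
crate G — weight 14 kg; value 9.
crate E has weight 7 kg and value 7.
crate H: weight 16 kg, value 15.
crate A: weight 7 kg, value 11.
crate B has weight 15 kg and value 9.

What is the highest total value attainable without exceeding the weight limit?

This is an integer program with binary decision variables.
crate C + crate F + crate A: weight 11 + 4 + 7 = 22 ≤ 30, value 19 + 19 + 11 = 49.
crate C + crate F + crate E + crate A: weight 11 + 4 + 7 + 7 = 29 ≤ 30, value 19 + 19 + 7 + 11 = 56.
crate C + crate F + crate G: weight 11 + 4 + 14 = 29 ≤ 30, value 19 + 19 + 9 = 47.
Best is crate C, crate F, crate E, and crate A with total value 56.

56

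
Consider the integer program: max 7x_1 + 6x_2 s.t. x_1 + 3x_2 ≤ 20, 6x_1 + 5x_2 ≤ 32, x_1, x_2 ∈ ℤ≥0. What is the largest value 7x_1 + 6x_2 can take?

38

Relaxing integrality, the LP optimum is 38.40 at (x_1,x_2) = (0, 6.4), which is not an integer point.
(x_1,x_2)=(2,4): 1·2+3·4=14≤20, 6·2+5·4=32≤32, objective 38.
(x_1,x_2)=(1,5): 1·1+3·5=16≤20, 6·1+5·5=31≤32, objective 37.
(x_1,x_2)=(0,6): 1·0+3·6=18≤20, 6·0+5·6=30≤32, objective 36.
Maximum is 38 at (x_1,x_2)=(2,4).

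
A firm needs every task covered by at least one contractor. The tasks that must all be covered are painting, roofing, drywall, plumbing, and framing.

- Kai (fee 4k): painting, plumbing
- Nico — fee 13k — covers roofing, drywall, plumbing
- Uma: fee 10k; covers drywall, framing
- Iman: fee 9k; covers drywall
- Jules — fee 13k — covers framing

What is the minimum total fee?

Choose Kai, Nico, and Uma: together they cover painting, roofing, drywall, plumbing, framing — every task.
Total fee: 4 + 13 + 10 = 27.
No cover costs less than 27.

27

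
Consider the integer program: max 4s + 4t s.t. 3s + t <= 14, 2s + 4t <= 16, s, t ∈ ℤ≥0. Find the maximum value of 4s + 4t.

(s,t)=(4,2): 3·4+1·2=14≤14, 2·4+4·2=16≤16, objective 24.
(s,t)=(3,2): 3·3+1·2=11≤14, 2·3+4·2=14≤16, objective 20.
(s,t)=(4,1): 3·4+1·1=13≤14, 2·4+4·1=12≤16, objective 20.
(s,t)=(3,1): 3·3+1·1=10≤14, 2·3+4·1=10≤16, objective 16.
Maximum is 24 at (s,t)=(4,2).

24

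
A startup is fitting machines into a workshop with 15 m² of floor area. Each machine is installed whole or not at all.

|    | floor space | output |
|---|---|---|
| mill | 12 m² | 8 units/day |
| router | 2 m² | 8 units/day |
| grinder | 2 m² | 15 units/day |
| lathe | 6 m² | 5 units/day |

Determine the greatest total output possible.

28

Allowing fractional choices, the relaxed optimum would be about 31.3, but machines are indivisible.
router + grinder + lathe: floor space 2 + 2 + 6 = 10 ≤ 15, output 8 + 15 + 5 = 28.
mill + grinder: floor space 12 + 2 = 14 ≤ 15, output 8 + 15 = 23.
router + grinder: floor space 2 + 2 = 4 ≤ 15, output 8 + 15 = 23.
Best is router, grinder, and lathe with total output 28.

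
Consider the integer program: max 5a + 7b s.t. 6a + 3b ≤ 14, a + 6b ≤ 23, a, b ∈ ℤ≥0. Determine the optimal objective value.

Relaxing integrality, the LP optimum is 28.58 at (a,b) = (0.455, 3.76), which is not an integer point.
(a,b)=(0,3): 6·0+3·3=9≤14, 1·0+6·3=18≤23, objective 21.
(a,b)=(1,2): 6·1+3·2=12≤14, 1·1+6·2=13≤23, objective 19.
(a,b)=(0,2): 6·0+3·2=6≤14, 1·0+6·2=12≤23, objective 14.
The best lattice point is (0,3), giving 21.

21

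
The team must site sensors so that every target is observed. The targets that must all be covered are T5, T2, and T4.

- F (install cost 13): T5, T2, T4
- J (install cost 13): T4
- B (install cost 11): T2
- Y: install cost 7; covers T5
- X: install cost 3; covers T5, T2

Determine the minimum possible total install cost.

The greedy cost-per-new-target heuristic would pick X and F for 16, but a cheaper cover exists.
F alone covers T5, T2, T4 — every target.
Total install cost: 13.
No cover costs less than 13.

13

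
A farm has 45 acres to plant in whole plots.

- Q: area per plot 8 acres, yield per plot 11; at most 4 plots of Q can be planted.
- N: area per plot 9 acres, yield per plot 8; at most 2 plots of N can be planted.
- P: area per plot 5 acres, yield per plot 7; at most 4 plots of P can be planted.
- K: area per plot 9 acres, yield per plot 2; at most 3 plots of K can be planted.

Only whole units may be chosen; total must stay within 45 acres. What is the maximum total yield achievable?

61

2×Q, 1×N, and 4×P: area 45 ≤ 45, yield 2·11 + 1·8 + 4·7 = 58.
3×Q and 4×P: area 44 ≤ 45, yield 3·11 + 4·7 = 61.
Best is 61.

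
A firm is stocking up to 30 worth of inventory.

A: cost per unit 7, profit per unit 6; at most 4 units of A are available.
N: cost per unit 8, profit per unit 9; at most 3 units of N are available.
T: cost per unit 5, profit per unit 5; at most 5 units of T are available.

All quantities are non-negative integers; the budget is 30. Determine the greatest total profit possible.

Take 3×N and 1×T: cost 29 ≤ 30, profit 3·9 + 1·5 = 32.
N has the best ratio (9/8) and is taken to its limit of 3; remaining capacity is filled optimally with the others.

32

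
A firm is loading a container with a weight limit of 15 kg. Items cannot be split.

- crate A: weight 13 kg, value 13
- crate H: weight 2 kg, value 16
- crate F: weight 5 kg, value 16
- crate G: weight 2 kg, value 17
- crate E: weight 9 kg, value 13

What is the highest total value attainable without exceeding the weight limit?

This is a 0-1 knapsack instance.
Allowing fractional choices, the relaxed optimum would be about 57.7, but items are indivisible.
crate H + crate G + crate E: weight 2 + 2 + 9 = 13 ≤ 15, value 16 + 17 + 13 = 46.
crate H + crate F + crate G: weight 2 + 5 + 2 = 9 ≤ 15, value 16 + 16 + 17 = 49.
Best is crate H, crate F, and crate G with total value 49.

49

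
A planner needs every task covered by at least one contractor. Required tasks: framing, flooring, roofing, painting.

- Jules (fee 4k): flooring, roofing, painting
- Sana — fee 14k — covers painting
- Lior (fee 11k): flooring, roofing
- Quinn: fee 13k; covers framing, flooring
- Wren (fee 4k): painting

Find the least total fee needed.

17

Choose Jules and Quinn: together they cover framing, flooring, roofing, painting — every task.
Total fee: 4 + 13 = 17.
No cover costs less than 17.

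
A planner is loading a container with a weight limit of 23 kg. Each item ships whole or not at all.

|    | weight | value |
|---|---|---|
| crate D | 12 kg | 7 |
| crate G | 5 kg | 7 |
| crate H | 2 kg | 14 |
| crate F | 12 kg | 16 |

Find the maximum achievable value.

37

crate G + crate H + crate F: weight 5 + 2 + 12 = 19 ≤ 23, value 7 + 14 + 16 = 37.
crate D + crate G + crate H: weight 12 + 5 + 2 = 19 ≤ 23, value 7 + 7 + 14 = 28.
crate H + crate F: weight 2 + 12 = 14 ≤ 23, value 14 + 16 = 30.
Best is crate G, crate H, and crate F with total value 37.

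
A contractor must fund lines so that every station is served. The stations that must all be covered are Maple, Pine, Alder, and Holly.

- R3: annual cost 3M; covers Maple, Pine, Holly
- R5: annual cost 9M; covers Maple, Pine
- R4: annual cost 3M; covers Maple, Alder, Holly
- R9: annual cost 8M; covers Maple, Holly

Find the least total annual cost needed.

Choose R3 and R4: together they cover Maple, Pine, Alder, Holly — every station.
Total annual cost: 3 + 3 = 6.
No cover costs less than 6.

6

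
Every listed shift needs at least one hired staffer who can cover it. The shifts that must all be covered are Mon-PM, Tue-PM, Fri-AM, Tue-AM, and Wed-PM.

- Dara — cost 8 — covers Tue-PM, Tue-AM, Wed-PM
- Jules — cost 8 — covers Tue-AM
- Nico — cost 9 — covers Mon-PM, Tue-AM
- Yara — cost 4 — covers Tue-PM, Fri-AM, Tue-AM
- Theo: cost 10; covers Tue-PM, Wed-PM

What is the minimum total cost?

Choose Dara, Nico, and Yara: together they cover Mon-PM, Tue-PM, Fri-AM, Tue-AM, Wed-PM — every shift.
Total cost: 8 + 9 + 4 = 21.
No cover costs less than 21.

21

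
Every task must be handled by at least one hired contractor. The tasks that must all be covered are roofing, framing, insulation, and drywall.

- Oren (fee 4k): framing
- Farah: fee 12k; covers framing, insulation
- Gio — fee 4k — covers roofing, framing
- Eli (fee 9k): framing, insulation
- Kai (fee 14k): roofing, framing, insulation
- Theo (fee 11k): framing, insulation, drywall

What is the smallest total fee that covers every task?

15

Choose Gio and Theo: together they cover roofing, framing, insulation, drywall — every task.
Total fee: 4 + 11 = 15.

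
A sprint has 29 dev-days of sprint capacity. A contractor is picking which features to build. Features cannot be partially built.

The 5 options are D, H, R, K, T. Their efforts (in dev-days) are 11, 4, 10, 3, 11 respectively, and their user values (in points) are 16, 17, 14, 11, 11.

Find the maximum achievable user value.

Allowing fractional choices, the relaxed optimum would be about 59.0, but features are indivisible.
D + H + K + T: effort 11 + 4 + 3 + 11 = 29 ≤ 29, user value 16 + 17 + 11 + 11 = 55.
D + H + R + K: effort 11 + 4 + 10 + 3 = 28 ≤ 29, user value 16 + 17 + 14 + 11 = 58.
Best is D, H, R, and K with total user value 58.

58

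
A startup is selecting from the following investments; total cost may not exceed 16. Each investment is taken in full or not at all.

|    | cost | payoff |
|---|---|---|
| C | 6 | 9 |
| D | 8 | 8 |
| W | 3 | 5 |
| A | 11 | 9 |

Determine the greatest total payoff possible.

17

Allowing fractional choices, the relaxed optimum would be about 21.0, but investments are indivisible.
W + A: cost 3 + 11 = 14 ≤ 16, payoff 5 + 9 = 14.
C + D: cost 6 + 8 = 14 ≤ 16, payoff 9 + 8 = 17.
C + W: cost 6 + 3 = 9 ≤ 16, payoff 9 + 5 = 14.
Best is C and D with total payoff 17.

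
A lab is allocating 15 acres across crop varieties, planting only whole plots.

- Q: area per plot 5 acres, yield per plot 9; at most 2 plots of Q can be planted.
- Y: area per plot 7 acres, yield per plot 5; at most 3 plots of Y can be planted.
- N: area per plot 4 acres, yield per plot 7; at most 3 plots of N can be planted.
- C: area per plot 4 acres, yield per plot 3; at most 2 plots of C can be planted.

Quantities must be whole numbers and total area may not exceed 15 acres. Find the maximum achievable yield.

25

This is a bounded integer knapsack.
Q has the best ratio (9/5); taking only Q gives at most 2×9 = 18 (stopped by the supply cap of 2).
Mixing does better — 2×Q and 1×N: area 14 ≤ 15, yield 2·9 + 1·7 = 25.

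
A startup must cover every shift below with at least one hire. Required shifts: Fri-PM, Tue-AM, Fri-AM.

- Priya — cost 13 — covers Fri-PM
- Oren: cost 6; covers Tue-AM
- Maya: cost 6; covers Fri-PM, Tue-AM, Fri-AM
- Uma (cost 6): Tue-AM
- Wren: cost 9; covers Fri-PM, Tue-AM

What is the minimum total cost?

6

This is a weighted set-cover instance.
Maya alone covers Fri-PM, Tue-AM, Fri-AM — every shift.
Total cost: 6.
No cover costs less than 6.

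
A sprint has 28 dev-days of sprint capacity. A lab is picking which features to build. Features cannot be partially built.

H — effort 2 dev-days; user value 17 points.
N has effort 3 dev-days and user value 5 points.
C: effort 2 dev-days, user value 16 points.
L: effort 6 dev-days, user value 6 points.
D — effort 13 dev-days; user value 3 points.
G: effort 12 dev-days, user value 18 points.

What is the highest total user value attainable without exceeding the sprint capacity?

62

H + C + L + G: effort 2 + 2 + 6 + 12 = 22 ≤ 28, user value 17 + 16 + 6 + 18 = 57.
H + N + C + L + G: effort 2 + 3 + 2 + 6 + 12 = 25 ≤ 28, user value 17 + 5 + 16 + 6 + 18 = 62.
Best is H, N, C, L, and G with total user value 62.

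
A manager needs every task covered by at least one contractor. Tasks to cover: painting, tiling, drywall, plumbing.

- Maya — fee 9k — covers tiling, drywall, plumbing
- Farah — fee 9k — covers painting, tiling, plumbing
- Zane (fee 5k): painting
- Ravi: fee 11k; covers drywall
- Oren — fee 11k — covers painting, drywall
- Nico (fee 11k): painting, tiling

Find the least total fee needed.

14

Choose Maya and Zane: together they cover painting, tiling, drywall, plumbing — every task.
Total fee: 9 + 5 = 14.
No cover costs less than 14.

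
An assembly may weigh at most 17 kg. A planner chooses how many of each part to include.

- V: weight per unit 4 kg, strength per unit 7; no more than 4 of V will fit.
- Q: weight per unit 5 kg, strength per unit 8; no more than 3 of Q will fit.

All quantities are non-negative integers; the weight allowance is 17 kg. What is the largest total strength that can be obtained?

29

V has the best ratio (7/4); taking only V gives at most 4×7 = 28 (stopped by the weight limit).
Mixing does better — 3×V and 1×Q: weight 17 ≤ 17, strength 3·7 + 1·8 = 29.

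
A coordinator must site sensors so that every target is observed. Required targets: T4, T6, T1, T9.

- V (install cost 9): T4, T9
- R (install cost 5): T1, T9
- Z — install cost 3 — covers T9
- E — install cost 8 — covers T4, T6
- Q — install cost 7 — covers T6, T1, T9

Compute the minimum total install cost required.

The greedy cost-per-new-target heuristic would pick Q and E for 15, but a cheaper cover exists.
Choose R and E: together they cover T4, T6, T1, T9 — every target.
Total install cost: 5 + 8 = 13.
No cover costs less than 13.

13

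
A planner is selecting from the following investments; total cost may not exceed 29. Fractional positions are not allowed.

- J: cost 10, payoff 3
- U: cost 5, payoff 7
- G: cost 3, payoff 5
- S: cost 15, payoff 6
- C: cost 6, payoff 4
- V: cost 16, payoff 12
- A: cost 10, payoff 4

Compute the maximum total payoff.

24

Allowing fractional choices, the relaxed optimum would be about 27.3, but investments are indivisible.
U + C + V: cost 5 + 6 + 16 = 27 ≤ 29, payoff 7 + 4 + 12 = 23.
U + G + V: cost 5 + 3 + 16 = 24 ≤ 29, payoff 7 + 5 + 12 = 24.
Best is U, G, and V with total payoff 24.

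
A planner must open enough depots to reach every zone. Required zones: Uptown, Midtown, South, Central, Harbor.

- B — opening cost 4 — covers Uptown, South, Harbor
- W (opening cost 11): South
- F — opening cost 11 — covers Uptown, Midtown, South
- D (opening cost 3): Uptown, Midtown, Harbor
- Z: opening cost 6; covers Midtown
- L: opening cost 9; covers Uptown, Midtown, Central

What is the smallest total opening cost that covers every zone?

Choose B and L: together they cover Uptown, Midtown, South, Central, Harbor — every zone.
Total opening cost: 4 + 9 = 13.

13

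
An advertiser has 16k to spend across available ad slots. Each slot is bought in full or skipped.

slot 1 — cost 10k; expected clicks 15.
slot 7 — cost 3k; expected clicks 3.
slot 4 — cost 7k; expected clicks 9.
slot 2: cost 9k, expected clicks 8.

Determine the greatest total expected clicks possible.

This is a 0-1 knapsack instance.
slot 4 + slot 2: cost 7 + 9 = 16 ≤ 16, expected clicks 9 + 8 = 17.
slot 1 + slot 7: cost 10 + 3 = 13 ≤ 16, expected clicks 15 + 3 = 18.
Best is slot 1 and slot 7 with total expected clicks 18.

18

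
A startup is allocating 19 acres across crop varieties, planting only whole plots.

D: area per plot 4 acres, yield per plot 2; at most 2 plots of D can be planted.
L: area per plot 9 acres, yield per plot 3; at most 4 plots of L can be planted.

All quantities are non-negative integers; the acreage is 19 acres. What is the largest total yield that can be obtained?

7

This is a bounded integer knapsack.
2×L: area 18 ≤ 19, yield 2·3 = 6.
2×D and 1×L: area 17 ≤ 19, yield 2·2 + 1·3 = 7.
Best is 7.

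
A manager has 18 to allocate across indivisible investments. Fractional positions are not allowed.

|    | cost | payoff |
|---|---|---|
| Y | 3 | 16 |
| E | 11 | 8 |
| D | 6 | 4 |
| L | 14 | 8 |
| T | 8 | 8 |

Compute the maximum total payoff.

28

This is a 0-1 knapsack instance.
Take Y, D, and T: cost 3 + 6 + 8 = 17 ≤ 18, payoff 16 + 4 + 8 = 28.
No other feasible combination does better.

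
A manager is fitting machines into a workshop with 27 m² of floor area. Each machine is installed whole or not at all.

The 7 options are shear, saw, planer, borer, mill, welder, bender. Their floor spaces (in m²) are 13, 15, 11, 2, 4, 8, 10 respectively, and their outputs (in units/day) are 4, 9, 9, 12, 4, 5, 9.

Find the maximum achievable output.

planer + borer + mill + bender: floor space 11 + 2 + 4 + 10 = 27 ≤ 27, output 9 + 12 + 4 + 9 = 34.
planer + borer + bender: floor space 11 + 2 + 10 = 23 ≤ 27, output 9 + 12 + 9 = 30.
Best is planer, borer, mill, and bender with total output 34.

34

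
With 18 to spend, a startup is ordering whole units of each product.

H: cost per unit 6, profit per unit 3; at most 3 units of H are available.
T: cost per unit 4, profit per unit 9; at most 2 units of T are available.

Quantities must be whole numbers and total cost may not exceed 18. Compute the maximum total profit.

21

T has the best ratio (9/4); taking only T gives at most 2×9 = 18 (stopped by the supply cap of 2).
Mixing does better — 1×H and 2×T: cost 14 ≤ 18, profit 1·3 + 2·9 = 21.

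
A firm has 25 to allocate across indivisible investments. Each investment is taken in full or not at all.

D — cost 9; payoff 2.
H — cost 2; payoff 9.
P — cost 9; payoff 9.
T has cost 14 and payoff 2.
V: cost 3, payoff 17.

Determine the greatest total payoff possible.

37

Allowing fractional choices, the relaxed optimum would be about 37.3, but investments are indivisible.
H + P + V: cost 2 + 9 + 3 = 14 ≤ 25, payoff 9 + 9 + 17 = 35.
D + H + P + V: cost 9 + 2 + 9 + 3 = 23 ≤ 25, payoff 2 + 9 + 9 + 17 = 37.
Best is D, H, P, and V with total payoff 37.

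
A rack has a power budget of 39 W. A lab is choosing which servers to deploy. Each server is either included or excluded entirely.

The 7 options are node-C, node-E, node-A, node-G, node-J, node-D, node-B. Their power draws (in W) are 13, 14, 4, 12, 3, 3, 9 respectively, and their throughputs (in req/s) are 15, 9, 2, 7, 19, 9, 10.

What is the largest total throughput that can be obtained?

Take node-C, node-A, node-J, node-D, and node-B: power draw 13 + 4 + 3 + 3 + 9 = 32 ≤ 39, throughput 15 + 2 + 19 + 9 + 10 = 55.
No other feasible combination does better.

55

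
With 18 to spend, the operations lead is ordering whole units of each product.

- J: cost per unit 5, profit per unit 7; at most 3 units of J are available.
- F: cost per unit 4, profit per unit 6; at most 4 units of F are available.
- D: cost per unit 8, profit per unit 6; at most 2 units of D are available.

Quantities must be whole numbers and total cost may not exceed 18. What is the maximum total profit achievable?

26

F has the best ratio (6/4); taking only F gives at most 4×6 = 24 (stopped by the cost limit).
Mixing does better — 2×J and 2×F: cost 18 ≤ 18, profit 2·7 + 2·6 = 26.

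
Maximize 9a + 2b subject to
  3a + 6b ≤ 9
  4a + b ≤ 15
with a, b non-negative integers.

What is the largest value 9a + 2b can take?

27

(a,b)=(3,0): 3·3+6·0=9≤9, 4·3+1·0=12≤15, objective 27.
(a,b)=(2,0): 3·2+6·0=6≤9, 4·2+1·0=8≤15, objective 18.
The best lattice point is (3,0), giving 27.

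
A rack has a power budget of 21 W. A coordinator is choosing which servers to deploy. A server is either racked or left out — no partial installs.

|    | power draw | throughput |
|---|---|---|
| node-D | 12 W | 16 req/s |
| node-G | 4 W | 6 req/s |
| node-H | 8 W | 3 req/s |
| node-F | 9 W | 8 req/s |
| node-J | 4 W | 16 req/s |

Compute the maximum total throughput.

This is a 0-1 knapsack instance.
Allowing fractional choices, the relaxed optimum would be about 38.9, but servers are indivisible.
node-G + node-F + node-J: power draw 4 + 9 + 4 = 17 ≤ 21, throughput 6 + 8 + 16 = 30.
node-D + node-G + node-J: power draw 12 + 4 + 4 = 20 ≤ 21, throughput 16 + 6 + 16 = 38.
node-D + node-J: power draw 12 + 4 = 16 ≤ 21, throughput 16 + 16 = 32.
Best is node-D, node-G, and node-J with total throughput 38.

38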